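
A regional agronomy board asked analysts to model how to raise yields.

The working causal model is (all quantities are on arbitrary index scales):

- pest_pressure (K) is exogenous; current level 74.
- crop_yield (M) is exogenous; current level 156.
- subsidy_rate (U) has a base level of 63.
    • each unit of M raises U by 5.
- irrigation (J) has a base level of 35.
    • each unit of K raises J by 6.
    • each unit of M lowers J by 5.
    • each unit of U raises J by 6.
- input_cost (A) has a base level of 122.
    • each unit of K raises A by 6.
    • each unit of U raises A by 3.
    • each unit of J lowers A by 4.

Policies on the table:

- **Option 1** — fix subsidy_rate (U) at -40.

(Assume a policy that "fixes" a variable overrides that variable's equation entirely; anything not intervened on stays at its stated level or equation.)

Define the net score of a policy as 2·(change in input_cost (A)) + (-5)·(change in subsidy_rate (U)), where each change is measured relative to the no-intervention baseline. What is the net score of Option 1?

Baseline:
  K = 74
  M = 156
  U = 63 + 5·156 = 843
  J = 35 + 6·74 − 5·156 + 6·843 = 4757
  A = 122 + 6·74 + 3·843 − 4·4757 = -15933
Option 1 (U := -40):
  K = 74
  M = 156
  U = -40
  J = 35 + 6·74 − 5·156 + 6·(-40) = -541
  A = 122 + 6·74 + 3·(-40) − 4·(-541) = 2610
ΔA = 2610 − (-15933) = 18543; ΔU = -40 − 843 = -883
Score = 2·18543 + (-5)·(-883) = 41501

41501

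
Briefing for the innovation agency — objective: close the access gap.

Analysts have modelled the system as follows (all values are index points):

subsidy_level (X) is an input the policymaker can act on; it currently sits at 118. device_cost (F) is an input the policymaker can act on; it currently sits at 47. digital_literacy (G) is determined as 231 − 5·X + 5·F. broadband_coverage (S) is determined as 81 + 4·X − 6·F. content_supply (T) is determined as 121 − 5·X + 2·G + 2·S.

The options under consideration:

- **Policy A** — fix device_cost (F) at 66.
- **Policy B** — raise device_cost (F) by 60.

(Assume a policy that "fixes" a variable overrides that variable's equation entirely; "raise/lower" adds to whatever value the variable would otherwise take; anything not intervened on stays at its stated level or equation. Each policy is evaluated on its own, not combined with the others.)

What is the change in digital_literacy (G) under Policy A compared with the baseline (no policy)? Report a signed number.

95

Baseline:
  X = 118
  F = 47
  G = 231 − 5·118 + 5·47 = -124
Policy A (F := 66):
  X = 118
  F = 66
  G = 231 − 5·118 + 5·66 = -29
Change in G: -29 − (-124) = 95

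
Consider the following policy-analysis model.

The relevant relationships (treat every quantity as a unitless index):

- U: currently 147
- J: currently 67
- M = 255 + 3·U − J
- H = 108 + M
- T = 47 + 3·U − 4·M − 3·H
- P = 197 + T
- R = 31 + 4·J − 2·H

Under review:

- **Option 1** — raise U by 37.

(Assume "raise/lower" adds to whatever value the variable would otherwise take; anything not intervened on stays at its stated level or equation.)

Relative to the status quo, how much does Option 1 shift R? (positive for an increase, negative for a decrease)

Baseline:
  U = 147
  J = 67
  M = 255 + 3·147 − 67 = 629
  H = 108 + 629 = 737
  R = 31 + 4·67 − 2·737 = -1175
Option 1 (U + 37):
  U = 147 + 37 = 184
  J = 67
  M = 255 + 3·184 − 67 = 740
  H = 108 + 740 = 848
  R = 31 + 4·67 − 2·848 = -1397
Change in R: -1397 − (-1175) = -222

-222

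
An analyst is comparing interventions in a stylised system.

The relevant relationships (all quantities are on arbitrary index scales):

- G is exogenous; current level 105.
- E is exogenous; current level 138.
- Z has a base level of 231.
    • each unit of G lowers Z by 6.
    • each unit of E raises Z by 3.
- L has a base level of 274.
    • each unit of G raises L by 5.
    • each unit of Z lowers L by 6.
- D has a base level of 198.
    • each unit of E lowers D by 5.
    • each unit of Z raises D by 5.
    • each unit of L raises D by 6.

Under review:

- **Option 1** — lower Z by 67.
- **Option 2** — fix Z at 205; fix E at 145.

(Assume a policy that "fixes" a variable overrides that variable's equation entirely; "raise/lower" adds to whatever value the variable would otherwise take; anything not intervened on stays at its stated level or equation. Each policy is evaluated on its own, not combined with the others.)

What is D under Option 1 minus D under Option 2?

8002

Option 1 (Z − 67):
  G = 105
  E = 138
  Z = 231 − 6·105 + 3·138 (−67 from intervention) = -52
  L = 274 + 5·105 − 6·(-52) = 1111
  D = 198 − 5·138 + 5·(-52) + 6·1111 = 5914
Option 2 (Z := 205, E := 145):
  G = 105
  E = 145
  Z = 205
  L = 274 + 5·105 − 6·205 = -431
  D = 198 − 5·145 + 5·205 + 6·(-431) = -2088
D: 5914 − (-2088) = 8002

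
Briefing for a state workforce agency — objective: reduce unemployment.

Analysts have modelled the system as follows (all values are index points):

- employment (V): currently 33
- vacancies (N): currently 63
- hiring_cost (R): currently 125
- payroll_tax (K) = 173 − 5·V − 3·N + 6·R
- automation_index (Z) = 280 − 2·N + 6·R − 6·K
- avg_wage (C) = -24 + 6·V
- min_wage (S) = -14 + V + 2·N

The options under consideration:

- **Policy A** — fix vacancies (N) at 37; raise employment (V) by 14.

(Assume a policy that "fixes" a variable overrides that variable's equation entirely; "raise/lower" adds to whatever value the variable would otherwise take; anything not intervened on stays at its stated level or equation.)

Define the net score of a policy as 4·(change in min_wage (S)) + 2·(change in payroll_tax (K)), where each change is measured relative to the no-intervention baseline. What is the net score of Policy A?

-136

Baseline:
  V = 33
  N = 63
  R = 125
  K = 173 − 5·33 − 3·63 + 6·125 = 569
  S = -14 + 33 + 2·63 = 145
Policy A (N := 37, V + 14):
  V = 33 + 14 = 47
  N = 37
  R = 125
  K = 173 − 5·47 − 3·37 + 6·125 = 577
  S = -14 + 47 + 2·37 = 107
ΔS = 107 − 145 = -38; ΔK = 577 − 569 = 8
Score = 4·(-38) + 2·8 = -136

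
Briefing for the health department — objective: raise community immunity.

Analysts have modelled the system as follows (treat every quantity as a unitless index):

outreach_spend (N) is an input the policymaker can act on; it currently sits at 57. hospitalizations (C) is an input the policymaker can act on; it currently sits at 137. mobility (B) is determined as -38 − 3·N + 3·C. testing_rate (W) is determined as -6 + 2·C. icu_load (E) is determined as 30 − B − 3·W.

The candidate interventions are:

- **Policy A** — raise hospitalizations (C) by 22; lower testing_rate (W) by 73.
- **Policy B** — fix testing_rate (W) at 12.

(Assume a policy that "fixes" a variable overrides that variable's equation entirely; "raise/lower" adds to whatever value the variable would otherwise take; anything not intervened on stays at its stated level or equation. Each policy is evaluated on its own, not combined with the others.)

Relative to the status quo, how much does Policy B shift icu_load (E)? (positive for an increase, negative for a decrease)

768

Baseline:
  N = 57
  C = 137
  B = -38 − 3·57 + 3·137 = 202
  W = -6 + 2·137 = 268
  E = 30 − 202 − 3·268 = -976
Policy B (W := 12):
  N = 57
  C = 137
  B = -38 − 3·57 + 3·137 = 202
  W = 12
  E = 30 − 202 − 3·12 = -208
Change in E: -208 − (-976) = 768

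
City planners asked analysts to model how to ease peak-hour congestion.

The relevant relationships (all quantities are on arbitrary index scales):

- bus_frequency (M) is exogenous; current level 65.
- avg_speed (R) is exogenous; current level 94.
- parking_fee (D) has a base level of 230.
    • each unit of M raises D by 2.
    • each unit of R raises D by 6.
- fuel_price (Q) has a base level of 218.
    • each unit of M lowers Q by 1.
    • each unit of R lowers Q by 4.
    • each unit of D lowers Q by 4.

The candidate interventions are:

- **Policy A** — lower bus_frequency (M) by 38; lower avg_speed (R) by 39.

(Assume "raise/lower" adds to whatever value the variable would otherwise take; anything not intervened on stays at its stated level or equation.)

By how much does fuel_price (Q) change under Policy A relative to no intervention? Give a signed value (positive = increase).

Baseline:
  M = 65
  R = 94
  D = 230 + 2·65 + 6·94 = 924
  Q = 218 − 65 − 4·94 − 4·924 = -3919
Policy A (M − 38, R − 39):
  M = 65 − 38 = 27
  R = 94 − 39 = 55
  D = 230 + 2·27 + 6·55 = 614
  Q = 218 − 27 − 4·55 − 4·614 = -2485
Change in Q: -2485 − (-3919) = 1434

1434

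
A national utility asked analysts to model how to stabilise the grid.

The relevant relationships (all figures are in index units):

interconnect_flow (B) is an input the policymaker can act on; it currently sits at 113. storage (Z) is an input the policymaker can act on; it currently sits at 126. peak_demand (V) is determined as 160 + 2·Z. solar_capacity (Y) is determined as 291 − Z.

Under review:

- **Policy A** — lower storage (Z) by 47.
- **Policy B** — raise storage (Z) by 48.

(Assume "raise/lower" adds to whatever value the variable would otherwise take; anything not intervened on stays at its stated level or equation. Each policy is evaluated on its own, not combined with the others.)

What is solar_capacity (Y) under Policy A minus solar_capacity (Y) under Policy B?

95

Policy A (Z − 47):
  Z = 126 − 47 = 79
  Y = 291 − 79 = 212
Policy B (Z + 48):
  Z = 126 + 48 = 174
  Y = 291 − 174 = 117
Y: 212 − 117 = 95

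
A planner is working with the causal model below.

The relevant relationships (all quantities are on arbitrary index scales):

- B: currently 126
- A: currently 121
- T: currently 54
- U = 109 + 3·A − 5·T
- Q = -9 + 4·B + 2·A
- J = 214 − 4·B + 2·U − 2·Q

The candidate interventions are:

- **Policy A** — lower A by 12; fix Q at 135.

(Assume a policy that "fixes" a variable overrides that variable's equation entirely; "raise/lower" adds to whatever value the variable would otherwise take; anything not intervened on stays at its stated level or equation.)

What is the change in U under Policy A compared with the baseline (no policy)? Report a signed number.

Baseline:
  A = 121
  T = 54
  U = 109 + 3·121 − 5·54 = 202
Policy A (A − 12, Q := 135):
  A = 121 − 12 = 109
  T = 54
  U = 109 + 3·109 − 5·54 = 166
Change in U: 166 − 202 = -36

-36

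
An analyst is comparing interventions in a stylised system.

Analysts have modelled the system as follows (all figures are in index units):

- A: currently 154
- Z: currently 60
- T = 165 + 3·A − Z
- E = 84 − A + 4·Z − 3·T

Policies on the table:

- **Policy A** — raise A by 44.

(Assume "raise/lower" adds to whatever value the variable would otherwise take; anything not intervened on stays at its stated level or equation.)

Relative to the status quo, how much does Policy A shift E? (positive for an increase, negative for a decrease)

Baseline:
  A = 154
  Z = 60
  T = 165 + 3·154 − 60 = 567
  E = 84 − 154 + 4·60 − 3·567 = -1531
Policy A (A + 44):
  A = 154 + 44 = 198
  Z = 60
  T = 165 + 3·198 − 60 = 699
  E = 84 − 198 + 4·60 − 3·699 = -1971
Change in E: -1971 − (-1531) = -440

-440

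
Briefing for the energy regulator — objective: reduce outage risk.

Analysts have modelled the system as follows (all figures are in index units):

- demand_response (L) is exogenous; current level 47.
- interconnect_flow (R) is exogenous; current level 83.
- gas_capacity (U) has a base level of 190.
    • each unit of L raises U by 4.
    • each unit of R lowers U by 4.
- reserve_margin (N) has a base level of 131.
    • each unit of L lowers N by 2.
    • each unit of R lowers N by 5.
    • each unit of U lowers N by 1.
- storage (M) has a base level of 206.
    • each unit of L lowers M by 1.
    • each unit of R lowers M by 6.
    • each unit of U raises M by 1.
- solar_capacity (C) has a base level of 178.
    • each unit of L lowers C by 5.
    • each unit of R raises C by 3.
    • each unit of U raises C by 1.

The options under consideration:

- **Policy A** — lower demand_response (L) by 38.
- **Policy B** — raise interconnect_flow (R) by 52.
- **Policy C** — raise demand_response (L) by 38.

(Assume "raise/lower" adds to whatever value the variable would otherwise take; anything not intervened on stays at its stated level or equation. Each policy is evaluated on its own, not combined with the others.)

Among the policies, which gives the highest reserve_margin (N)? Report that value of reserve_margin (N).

Policy A (L − 38):
  L = 47 − 38 = 9
  R = 83
  U = 190 + 4·9 − 4·83 = -106
  N = 131 − 2·9 − 5·83 − (-106) = -196
Policy B (R + 52):
  L = 47
  R = 83 + 52 = 135
  U = 190 + 4·47 − 4·135 = -162
  N = 131 − 2·47 − 5·135 − (-162) = -476
Policy C (L + 38):
  L = 47 + 38 = 85
  R = 83
  U = 190 + 4·85 − 4·83 = 198
  N = 131 − 2·85 − 5·83 − 198 = -652
Comparing — Policy A: N=-196, Policy B: N=-476, Policy C: N=-652. Highest is -196 (Policy A).

-196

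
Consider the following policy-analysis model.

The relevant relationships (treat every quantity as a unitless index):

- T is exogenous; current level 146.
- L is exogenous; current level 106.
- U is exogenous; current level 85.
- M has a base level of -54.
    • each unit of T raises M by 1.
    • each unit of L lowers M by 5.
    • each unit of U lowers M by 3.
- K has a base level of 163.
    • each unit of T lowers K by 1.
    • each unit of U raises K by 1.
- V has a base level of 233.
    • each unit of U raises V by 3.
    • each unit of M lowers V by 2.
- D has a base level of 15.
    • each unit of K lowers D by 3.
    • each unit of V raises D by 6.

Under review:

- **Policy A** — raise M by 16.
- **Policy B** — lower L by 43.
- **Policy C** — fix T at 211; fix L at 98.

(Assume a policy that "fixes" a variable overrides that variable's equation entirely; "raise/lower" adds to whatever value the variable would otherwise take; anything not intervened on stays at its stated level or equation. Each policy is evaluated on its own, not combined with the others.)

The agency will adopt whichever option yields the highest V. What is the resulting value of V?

Policy A (M + 16):
  T = 146
  L = 106
  U = 85
  M = -54 + 146 − 5·106 − 3·85 (+16 from intervention) = -677
  V = 233 + 3·85 − 2·(-677) = 1842
Policy B (L − 43):
  T = 146
  L = 106 − 43 = 63
  U = 85
  M = -54 + 146 − 5·63 − 3·85 = -478
  V = 233 + 3·85 − 2·(-478) = 1444
Policy C (T := 211, L := 98):
  T = 211
  L = 98
  U = 85
  M = -54 + 211 − 5·98 − 3·85 = -588
  V = 233 + 3·85 − 2·(-588) = 1664
Comparing — Policy A: V=1842, Policy B: V=1444, Policy C: V=1664. Highest is 1842 (Policy A).

1842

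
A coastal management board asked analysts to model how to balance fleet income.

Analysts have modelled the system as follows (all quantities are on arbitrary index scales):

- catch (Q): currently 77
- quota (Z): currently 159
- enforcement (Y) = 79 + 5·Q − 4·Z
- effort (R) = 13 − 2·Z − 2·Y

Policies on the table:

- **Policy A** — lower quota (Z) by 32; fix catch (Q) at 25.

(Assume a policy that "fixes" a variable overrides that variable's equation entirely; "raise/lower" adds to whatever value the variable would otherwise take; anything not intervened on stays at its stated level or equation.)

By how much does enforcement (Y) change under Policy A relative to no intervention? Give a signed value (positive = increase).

Baseline:
  Q = 77
  Z = 159
  Y = 79 + 5·77 − 4·159 = -172
Policy A (Z − 32, Q := 25):
  Q = 25
  Z = 159 − 32 = 127
  Y = 79 + 5·25 − 4·127 = -304
Change in Y: -304 − (-172) = -132

-132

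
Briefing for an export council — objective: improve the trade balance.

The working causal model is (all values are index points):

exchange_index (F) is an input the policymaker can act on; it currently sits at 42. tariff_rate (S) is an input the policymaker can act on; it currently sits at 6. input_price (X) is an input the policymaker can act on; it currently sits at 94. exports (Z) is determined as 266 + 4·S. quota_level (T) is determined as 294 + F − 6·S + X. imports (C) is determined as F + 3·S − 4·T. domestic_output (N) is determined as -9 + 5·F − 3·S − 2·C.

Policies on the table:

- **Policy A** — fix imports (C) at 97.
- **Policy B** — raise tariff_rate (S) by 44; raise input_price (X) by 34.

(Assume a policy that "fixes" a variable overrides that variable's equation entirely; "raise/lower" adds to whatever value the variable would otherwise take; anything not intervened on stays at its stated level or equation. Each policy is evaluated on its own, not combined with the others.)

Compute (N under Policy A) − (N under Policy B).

Policy A (C := 97):
  F = 42
  S = 6
  X = 94
  T = 294 + 42 − 6·6 + 94 = 394
  C = 97
  N = -9 + 5·42 − 3·6 − 2·97 = -11
Policy B (S + 44, X + 34):
  F = 42
  S = 6 + 44 = 50
  X = 94 + 34 = 128
  T = 294 + 42 − 6·50 + 128 = 164
  C = 0 + 42 + 3·50 − 4·164 = -464
  N = -9 + 5·42 − 3·50 − 2·(-464) = 979
N: -11 − 979 = -990

-990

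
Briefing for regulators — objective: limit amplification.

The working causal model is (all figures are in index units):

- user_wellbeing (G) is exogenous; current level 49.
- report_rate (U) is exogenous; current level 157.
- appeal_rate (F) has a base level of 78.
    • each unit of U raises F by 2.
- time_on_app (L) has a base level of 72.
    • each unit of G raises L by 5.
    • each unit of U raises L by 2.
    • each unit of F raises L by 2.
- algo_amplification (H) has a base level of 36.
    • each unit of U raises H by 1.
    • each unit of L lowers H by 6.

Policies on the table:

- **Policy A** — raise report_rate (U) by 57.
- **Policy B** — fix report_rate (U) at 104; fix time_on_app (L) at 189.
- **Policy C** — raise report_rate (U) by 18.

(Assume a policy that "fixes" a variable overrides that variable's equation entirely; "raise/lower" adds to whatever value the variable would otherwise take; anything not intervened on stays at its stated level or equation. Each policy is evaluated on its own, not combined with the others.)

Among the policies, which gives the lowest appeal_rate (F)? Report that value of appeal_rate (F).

286

Policy A (U + 57):
  U = 157 + 57 = 214
  F = 78 + 2·214 = 506
Policy B (U := 104, L := 189):
  U = 104
  F = 78 + 2·104 = 286
Policy C (U + 18):
  U = 157 + 18 = 175
  F = 78 + 2·175 = 428
Comparing — Policy A: F=506, Policy B: F=286, Policy C: F=428. Lowest is 286 (Policy B).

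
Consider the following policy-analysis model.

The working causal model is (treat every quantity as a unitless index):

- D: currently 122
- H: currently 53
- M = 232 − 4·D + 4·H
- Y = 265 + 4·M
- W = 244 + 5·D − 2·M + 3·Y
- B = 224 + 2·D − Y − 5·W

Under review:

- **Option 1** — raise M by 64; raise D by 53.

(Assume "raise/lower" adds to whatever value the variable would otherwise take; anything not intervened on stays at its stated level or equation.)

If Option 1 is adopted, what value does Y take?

-503

Option 1 (M + 64, D + 53):
  D = 122 + 53 = 175
  H = 53
  M = 232 − 4·175 + 4·53 (+64 from intervention) = -192
  Y = 265 + 4·(-192) = -503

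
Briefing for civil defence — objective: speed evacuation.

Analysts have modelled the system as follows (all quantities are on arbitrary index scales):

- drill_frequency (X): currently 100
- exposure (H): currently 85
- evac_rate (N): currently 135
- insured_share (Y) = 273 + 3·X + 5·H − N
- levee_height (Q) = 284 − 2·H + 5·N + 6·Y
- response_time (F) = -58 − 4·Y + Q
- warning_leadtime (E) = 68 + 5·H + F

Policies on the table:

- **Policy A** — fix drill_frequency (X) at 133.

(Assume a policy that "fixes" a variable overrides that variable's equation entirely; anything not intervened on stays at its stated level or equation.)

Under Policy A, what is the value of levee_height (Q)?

6561

Policy A (X := 133):
  X = 133
  H = 85
  N = 135
  Y = 273 + 3·133 + 5·85 − 135 = 962
  Q = 284 − 2·85 + 5·135 + 6·962 = 6561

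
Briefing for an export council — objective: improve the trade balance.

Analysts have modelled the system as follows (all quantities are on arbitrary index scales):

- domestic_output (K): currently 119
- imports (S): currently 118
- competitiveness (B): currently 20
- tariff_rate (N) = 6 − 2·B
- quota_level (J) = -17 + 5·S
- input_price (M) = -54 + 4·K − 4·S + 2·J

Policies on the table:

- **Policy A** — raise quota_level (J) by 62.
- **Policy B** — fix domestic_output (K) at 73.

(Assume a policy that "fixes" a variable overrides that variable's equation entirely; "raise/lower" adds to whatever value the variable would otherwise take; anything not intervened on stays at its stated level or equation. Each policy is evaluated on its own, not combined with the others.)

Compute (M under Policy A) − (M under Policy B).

Policy A (J + 62):
  K = 119
  S = 118
  J = -17 + 5·118 (+62 from intervention) = 635
  M = -54 + 4·119 − 4·118 + 2·635 = 1220
Policy B (K := 73):
  K = 73
  S = 118
  J = -17 + 5·118 = 573
  M = -54 + 4·73 − 4·118 + 2·573 = 912
M: 1220 − 912 = 308

308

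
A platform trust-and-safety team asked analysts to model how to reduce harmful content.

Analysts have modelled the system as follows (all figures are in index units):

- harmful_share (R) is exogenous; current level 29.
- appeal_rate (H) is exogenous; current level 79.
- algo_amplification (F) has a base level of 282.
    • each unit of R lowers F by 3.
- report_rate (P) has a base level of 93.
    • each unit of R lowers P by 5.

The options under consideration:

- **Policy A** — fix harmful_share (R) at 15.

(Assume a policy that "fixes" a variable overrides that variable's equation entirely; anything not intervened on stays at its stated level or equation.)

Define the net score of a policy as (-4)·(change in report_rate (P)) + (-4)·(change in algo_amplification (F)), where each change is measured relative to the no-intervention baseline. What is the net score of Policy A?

Baseline:
  R = 29
  F = 282 − 3·29 = 195
  P = 93 − 5·29 = -52
Policy A (R := 15):
  R = 15
  F = 282 − 3·15 = 237
  P = 93 − 5·15 = 18
ΔP = 18 − (-52) = 70; ΔF = 237 − 195 = 42
Score = (-4)·70 + (-4)·42 = -448

-448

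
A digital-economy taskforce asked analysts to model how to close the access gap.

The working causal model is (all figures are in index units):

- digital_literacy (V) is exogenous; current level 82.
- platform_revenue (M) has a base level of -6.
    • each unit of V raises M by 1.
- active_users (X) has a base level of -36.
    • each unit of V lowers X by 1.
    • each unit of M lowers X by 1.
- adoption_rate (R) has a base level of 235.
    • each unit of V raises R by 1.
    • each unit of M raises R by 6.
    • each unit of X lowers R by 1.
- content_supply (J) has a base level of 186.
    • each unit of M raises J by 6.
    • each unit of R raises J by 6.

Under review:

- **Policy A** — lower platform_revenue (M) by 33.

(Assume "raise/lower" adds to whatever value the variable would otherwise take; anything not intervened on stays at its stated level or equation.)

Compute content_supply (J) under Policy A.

Policy A (M − 33):
  V = 82
  M = -6 + 82 (−33 from intervention) = 43
  X = -36 − 82 − 43 = -161
  R = 235 + 82 + 6·43 − (-161) = 736
  J = 186 + 6·43 + 6·736 = 4860

4860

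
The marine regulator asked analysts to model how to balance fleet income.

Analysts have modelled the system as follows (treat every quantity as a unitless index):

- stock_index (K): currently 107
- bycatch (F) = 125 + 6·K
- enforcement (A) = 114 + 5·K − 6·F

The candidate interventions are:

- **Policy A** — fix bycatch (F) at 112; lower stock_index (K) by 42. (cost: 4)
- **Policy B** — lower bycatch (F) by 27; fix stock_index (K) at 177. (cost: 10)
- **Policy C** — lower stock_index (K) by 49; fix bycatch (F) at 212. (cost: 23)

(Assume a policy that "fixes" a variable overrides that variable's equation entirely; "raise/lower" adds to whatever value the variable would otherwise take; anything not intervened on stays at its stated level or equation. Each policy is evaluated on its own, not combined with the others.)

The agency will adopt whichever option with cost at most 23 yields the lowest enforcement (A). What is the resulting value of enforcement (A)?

Policy A (F := 112, K − 42):
  K = 107 − 42 = 65
  F = 112
  A = 114 + 5·65 − 6·112 = -233
Policy B (F − 27, K := 177):
  K = 177
  F = 125 + 6·177 (−27 from intervention) = 1160
  A = 114 + 5·177 − 6·1160 = -5961
Policy C (K − 49, F := 212):
  K = 107 − 49 = 58
  F = 212
  A = 114 + 5·58 − 6·212 = -868
Comparing — Policy A: A=-233, Policy B: A=-5961, Policy C: A=-868. Lowest is -5961 (Policy B).

-5961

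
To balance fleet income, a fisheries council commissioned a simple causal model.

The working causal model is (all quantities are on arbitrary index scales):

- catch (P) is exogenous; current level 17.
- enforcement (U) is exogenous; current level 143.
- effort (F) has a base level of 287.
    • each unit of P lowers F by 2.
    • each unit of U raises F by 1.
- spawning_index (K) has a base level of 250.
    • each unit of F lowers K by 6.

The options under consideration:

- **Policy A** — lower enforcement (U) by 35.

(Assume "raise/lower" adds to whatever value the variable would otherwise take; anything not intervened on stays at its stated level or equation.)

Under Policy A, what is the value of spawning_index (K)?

Policy A (U − 35):
  P = 17
  U = 143 − 35 = 108
  F = 287 − 2·17 + 108 = 361
  K = 250 − 6·361 = -1916

-1916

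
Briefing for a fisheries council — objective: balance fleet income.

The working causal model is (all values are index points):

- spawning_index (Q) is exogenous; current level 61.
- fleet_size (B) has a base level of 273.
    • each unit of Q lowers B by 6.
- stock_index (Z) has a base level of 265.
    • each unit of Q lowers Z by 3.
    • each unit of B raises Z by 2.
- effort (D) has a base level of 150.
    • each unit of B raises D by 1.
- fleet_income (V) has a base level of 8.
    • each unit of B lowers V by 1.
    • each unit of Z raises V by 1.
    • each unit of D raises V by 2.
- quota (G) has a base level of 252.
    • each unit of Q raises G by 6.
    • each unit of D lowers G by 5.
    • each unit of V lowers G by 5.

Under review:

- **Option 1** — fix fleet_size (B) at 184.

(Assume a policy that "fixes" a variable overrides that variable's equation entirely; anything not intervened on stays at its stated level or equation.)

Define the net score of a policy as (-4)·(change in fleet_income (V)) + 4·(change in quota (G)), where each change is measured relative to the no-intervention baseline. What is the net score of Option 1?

-25484

Baseline:
  Q = 61
  B = 273 − 6·61 = -93
  Z = 265 − 3·61 + 2·(-93) = -104
  D = 150 + (-93) = 57
  V = 8 − (-93) + (-104) + 2·57 = 111
  G = 252 + 6·61 − 5·57 − 5·111 = -222
Option 1 (B := 184):
  Q = 61
  B = 184
  Z = 265 − 3·61 + 2·184 = 450
  D = 150 + 184 = 334
  V = 8 − 184 + 450 + 2·334 = 942
  G = 252 + 6·61 − 5·334 − 5·942 = -5762
ΔV = 942 − 111 = 831; ΔG = -5762 − (-222) = -5540
Score = (-4)·831 + 4·(-5540) = -25484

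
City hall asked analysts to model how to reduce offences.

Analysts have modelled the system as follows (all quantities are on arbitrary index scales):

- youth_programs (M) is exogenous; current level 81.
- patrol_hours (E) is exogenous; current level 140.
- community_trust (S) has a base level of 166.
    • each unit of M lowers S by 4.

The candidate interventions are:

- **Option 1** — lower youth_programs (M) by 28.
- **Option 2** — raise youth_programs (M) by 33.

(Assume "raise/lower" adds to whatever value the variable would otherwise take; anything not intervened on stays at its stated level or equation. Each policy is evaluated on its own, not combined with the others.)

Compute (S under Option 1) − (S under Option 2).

Option 1 (M − 28):
  M = 81 − 28 = 53
  S = 166 − 4·53 = -46
Option 2 (M + 33):
  M = 81 + 33 = 114
  S = 166 − 4·114 = -290
S: -46 − (-290) = 244

244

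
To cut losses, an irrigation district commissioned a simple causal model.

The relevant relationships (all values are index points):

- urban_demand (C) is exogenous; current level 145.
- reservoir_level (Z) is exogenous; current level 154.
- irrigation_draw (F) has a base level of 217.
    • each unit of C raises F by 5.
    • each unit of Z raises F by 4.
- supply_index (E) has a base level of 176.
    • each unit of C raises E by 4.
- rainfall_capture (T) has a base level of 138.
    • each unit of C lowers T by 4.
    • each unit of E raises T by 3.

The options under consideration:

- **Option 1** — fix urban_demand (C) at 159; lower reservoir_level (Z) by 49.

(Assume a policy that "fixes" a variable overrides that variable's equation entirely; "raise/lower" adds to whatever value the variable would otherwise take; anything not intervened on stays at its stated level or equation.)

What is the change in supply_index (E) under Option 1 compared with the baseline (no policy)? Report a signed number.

Baseline:
  C = 145
  E = 176 + 4·145 = 756
Option 1 (C := 159, Z − 49):
  C = 159
  E = 176 + 4·159 = 812
Change in E: 812 − 756 = 56

56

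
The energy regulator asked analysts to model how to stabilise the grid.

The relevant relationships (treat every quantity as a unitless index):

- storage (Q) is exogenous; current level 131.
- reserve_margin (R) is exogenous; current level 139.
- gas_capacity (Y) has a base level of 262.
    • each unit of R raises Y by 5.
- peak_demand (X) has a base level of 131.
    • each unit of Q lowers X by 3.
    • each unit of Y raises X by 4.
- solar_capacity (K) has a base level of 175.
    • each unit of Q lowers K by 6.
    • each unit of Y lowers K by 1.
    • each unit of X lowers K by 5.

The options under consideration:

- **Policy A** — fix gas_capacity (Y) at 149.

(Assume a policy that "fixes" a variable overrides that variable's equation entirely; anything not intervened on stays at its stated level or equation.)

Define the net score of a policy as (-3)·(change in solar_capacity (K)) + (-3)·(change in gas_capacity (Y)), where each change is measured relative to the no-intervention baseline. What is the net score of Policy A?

Baseline:
  Q = 131
  R = 139
  Y = 262 + 5·139 = 957
  X = 131 − 3·131 + 4·957 = 3566
  K = 175 − 6·131 − 957 − 5·3566 = -19398
Policy A (Y := 149):
  Q = 131
  R = 139
  Y = 149
  X = 131 − 3·131 + 4·149 = 334
  K = 175 − 6·131 − 149 − 5·334 = -2430
ΔK = -2430 − (-19398) = 16968; ΔY = 149 − 957 = -808
Score = (-3)·16968 + (-3)·(-808) = -48480

-48480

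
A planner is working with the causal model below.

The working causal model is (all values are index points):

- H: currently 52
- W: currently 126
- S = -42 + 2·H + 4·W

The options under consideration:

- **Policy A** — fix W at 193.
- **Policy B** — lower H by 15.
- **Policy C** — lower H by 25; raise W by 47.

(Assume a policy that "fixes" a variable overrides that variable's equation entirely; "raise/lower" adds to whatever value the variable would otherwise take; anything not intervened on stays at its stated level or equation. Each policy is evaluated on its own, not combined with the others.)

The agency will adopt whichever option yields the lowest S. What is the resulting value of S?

Policy A (W := 193):
  H = 52
  W = 193
  S = -42 + 2·52 + 4·193 = 834
Policy B (H − 15):
  H = 52 − 15 = 37
  W = 126
  S = -42 + 2·37 + 4·126 = 536
Policy C (H − 25, W + 47):
  H = 52 − 25 = 27
  W = 126 + 47 = 173
  S = -42 + 2·27 + 4·173 = 704
Comparing — Policy A: S=834, Policy B: S=536, Policy C: S=704. Lowest is 536 (Policy B).

536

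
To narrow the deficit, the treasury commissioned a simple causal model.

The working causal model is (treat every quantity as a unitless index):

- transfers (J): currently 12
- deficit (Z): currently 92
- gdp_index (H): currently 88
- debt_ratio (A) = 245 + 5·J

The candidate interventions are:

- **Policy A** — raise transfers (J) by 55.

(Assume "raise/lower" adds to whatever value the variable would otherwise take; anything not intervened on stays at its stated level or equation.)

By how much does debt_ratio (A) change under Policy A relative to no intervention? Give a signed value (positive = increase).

Baseline:
  J = 12
  A = 245 + 5·12 = 305
Policy A (J + 55):
  J = 12 + 55 = 67
  A = 245 + 5·67 = 580
Change in A: 580 − 305 = 275

275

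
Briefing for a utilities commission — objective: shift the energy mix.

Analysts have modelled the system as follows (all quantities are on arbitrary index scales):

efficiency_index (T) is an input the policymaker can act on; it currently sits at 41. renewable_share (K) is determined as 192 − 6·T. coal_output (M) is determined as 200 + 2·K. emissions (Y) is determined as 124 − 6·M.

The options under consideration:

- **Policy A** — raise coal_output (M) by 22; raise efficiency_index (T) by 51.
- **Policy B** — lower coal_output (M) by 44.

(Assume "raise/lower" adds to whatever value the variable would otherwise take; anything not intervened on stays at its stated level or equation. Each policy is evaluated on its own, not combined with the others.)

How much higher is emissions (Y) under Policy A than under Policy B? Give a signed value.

Policy A (M + 22, T + 51):
  T = 41 + 51 = 92
  K = 192 − 6·92 = -360
  M = 200 + 2·(-360) (+22 from intervention) = -498
  Y = 124 − 6·(-498) = 3112
Policy B (M − 44):
  T = 41
  K = 192 − 6·41 = -54
  M = 200 + 2·(-54) (−44 from intervention) = 48
  Y = 124 − 6·48 = -164
Y: 3112 − (-164) = 3276

3276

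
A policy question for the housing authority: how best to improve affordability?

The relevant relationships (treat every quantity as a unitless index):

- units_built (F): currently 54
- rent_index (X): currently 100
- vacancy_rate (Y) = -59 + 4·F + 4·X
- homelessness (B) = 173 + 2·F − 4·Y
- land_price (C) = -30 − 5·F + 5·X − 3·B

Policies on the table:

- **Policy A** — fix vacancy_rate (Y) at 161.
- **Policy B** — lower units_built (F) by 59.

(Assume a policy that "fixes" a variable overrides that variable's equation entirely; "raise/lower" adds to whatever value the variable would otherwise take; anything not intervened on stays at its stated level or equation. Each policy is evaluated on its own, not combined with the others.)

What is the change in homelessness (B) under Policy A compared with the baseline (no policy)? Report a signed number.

Baseline:
  F = 54
  X = 100
  Y = -59 + 4·54 + 4·100 = 557
  B = 173 + 2·54 − 4·557 = -1947
Policy A (Y := 161):
  F = 54
  X = 100
  Y = 161
  B = 173 + 2·54 − 4·161 = -363
Change in B: -363 − (-1947) = 1584

1584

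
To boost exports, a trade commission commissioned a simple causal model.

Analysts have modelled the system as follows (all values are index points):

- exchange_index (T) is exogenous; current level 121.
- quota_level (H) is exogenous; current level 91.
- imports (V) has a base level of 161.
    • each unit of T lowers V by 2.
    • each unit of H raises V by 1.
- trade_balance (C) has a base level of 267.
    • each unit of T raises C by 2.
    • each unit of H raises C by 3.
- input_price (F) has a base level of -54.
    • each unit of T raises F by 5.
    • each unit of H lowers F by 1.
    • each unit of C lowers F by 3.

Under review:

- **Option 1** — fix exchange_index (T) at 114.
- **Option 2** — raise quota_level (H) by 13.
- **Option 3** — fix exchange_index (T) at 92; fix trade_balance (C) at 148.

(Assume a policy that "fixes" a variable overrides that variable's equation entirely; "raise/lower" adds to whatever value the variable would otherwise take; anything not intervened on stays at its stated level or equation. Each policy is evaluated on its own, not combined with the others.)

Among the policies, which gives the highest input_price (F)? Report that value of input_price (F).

Option 1 (T := 114):
  T = 114
  H = 91
  C = 267 + 2·114 + 3·91 = 768
  F = -54 + 5·114 − 91 − 3·768 = -1879
Option 2 (H + 13):
  T = 121
  H = 91 + 13 = 104
  C = 267 + 2·121 + 3·104 = 821
  F = -54 + 5·121 − 104 − 3·821 = -2016
Option 3 (T := 92, C := 148):
  T = 92
  H = 91
  C = 148
  F = -54 + 5·92 − 91 − 3·148 = -129
Comparing — Option 1: F=-1879, Option 2: F=-2016, Option 3: F=-129. Highest is -129 (Option 3).

-129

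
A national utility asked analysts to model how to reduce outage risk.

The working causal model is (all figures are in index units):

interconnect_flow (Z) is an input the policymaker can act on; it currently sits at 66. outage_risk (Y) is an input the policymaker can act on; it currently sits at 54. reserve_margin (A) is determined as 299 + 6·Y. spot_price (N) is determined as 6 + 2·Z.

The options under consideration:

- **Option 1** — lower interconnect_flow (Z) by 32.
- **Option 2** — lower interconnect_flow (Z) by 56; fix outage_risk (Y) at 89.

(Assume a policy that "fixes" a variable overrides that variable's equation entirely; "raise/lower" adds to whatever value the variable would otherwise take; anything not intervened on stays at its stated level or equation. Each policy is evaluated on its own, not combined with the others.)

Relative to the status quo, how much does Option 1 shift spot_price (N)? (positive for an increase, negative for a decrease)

-64

Baseline:
  Z = 66
  N = 6 + 2·66 = 138
Option 1 (Z − 32):
  Z = 66 − 32 = 34
  N = 6 + 2·34 = 74
Change in N: 74 − 138 = -64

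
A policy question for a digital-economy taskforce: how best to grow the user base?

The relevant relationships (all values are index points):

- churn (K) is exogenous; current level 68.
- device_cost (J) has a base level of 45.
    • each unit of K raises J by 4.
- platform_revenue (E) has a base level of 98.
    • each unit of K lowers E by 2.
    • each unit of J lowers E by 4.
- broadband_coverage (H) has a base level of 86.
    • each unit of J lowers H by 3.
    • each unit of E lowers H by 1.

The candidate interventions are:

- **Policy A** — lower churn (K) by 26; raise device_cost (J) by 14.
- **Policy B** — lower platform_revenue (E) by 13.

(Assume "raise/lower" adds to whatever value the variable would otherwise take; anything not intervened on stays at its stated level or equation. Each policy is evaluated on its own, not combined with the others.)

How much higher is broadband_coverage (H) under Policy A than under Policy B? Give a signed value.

Policy A (K − 26, J + 14):
  K = 68 − 26 = 42
  J = 45 + 4·42 (+14 from intervention) = 227
  E = 98 − 2·42 − 4·227 = -894
  H = 86 − 3·227 − (-894) = 299
Policy B (E − 13):
  K = 68
  J = 45 + 4·68 = 317
  E = 98 − 2·68 − 4·317 (−13 from intervention) = -1319
  H = 86 − 3·317 − (-1319) = 454
H: 299 − 454 = -155

-155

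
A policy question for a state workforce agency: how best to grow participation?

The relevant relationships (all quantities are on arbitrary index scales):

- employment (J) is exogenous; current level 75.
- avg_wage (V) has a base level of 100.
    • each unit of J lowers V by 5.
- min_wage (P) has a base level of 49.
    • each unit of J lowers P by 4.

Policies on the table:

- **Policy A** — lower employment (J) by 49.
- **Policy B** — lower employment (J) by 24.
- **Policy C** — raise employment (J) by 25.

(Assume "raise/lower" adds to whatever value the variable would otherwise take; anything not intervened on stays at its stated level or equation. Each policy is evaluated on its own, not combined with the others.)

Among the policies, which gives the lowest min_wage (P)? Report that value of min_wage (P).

-351

Policy A (J − 49):
  J = 75 − 49 = 26
  P = 49 − 4·26 = -55
Policy B (J − 24):
  J = 75 − 24 = 51
  P = 49 − 4·51 = -155
Policy C (J + 25):
  J = 75 + 25 = 100
  P = 49 − 4·100 = -351
Comparing — Policy A: P=-55, Policy B: P=-155, Policy C: P=-351. Lowest is -351 (Policy C).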